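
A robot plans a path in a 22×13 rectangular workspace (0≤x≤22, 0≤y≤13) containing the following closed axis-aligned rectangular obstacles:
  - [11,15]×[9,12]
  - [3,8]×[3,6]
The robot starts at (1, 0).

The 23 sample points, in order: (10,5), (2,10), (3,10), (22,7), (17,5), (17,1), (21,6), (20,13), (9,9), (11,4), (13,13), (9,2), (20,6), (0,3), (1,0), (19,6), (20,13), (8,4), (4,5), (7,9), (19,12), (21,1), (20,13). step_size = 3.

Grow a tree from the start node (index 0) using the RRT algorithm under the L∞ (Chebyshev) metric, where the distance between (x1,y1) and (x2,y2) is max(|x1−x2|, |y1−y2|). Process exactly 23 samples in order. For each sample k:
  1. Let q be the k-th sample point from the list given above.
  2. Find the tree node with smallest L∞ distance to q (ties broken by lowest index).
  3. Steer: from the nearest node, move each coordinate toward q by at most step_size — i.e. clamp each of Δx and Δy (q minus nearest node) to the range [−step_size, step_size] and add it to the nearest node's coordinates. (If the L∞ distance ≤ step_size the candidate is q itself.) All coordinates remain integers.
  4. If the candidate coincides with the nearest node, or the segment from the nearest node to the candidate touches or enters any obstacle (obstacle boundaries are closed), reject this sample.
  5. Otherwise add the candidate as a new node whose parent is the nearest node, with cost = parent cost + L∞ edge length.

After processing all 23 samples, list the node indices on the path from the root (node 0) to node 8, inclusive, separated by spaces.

Path: 0 1 2 3 4 8

1. q=(10,5) nearest=0 d=9 new=(4,3) → blocked by [3,8]×[3,6], reject
2. q=(2,10) nearest=0 d=10 new=(2,3) → add node 1 parent=0 cost=3
3. q=(3,10) nearest=1 d=7 new=(3,6) → blocked by [3,8]×[3,6], reject
4. q=(22,7) nearest=1 d=20 new=(5,6) → blocked by [3,8]×[3,6], reject
5. q=(17,5) nearest=1 d=15 new=(5,5) → blocked by [3,8]×[3,6], reject
6. q=(17,1) nearest=1 d=15 new=(5,1) → add node 2 parent=1 cost=6
7. q=(21,6) nearest=2 d=16 new=(8,4) → blocked by [3,8]×[3,6], reject
8. q=(20,13) nearest=2 d=15 new=(8,4) → blocked by [3,8]×[3,6], reject
9. q=(9,9) nearest=1 d=7 new=(5,6) → blocked by [3,8]×[3,6], reject
10. q=(11,4) nearest=2 d=6 new=(8,4) → blocked by [3,8]×[3,6], reject
11. q=(13,13) nearest=1 d=11 new=(5,6) → blocked by [3,8]×[3,6], reject
12. q=(9,2) nearest=2 d=4 new=(8,2) → add node 3 parent=2 cost=9
13. q=(20,6) nearest=3 d=12 new=(11,5) → add node 4 parent=3 cost=12
14. q=(0,3) nearest=1 d=2 new=(0,3) → add node 5 parent=1 cost=5
15. q=(1,0) nearest=0 d=0 → coincident, reject
16. q=(19,6) nearest=4 d=8 new=(14,6) → add node 6 parent=4 cost=15
17. q=(20,13) nearest=6 d=7 new=(17,9) → add node 7 parent=6 cost=18
18. q=(8,4) nearest=3 d=2 new=(8,4) → blocked by [3,8]×[3,6], reject
19. q=(4,5) nearest=1 d=2 new=(4,5) → blocked by [3,8]×[3,6], reject
20. q=(7,9) nearest=4 d=4 new=(8,8) → add node 8 parent=4 cost=15
21. q=(19,12) nearest=7 d=3 new=(19,12) → add node 9 parent=7 cost=21
22. q=(21,1) nearest=6 d=7 new=(17,3) → add node 10 parent=6 cost=18
23. q=(20,13) nearest=9 d=1 new=(20,13) → add node 11 parent=9 cost=22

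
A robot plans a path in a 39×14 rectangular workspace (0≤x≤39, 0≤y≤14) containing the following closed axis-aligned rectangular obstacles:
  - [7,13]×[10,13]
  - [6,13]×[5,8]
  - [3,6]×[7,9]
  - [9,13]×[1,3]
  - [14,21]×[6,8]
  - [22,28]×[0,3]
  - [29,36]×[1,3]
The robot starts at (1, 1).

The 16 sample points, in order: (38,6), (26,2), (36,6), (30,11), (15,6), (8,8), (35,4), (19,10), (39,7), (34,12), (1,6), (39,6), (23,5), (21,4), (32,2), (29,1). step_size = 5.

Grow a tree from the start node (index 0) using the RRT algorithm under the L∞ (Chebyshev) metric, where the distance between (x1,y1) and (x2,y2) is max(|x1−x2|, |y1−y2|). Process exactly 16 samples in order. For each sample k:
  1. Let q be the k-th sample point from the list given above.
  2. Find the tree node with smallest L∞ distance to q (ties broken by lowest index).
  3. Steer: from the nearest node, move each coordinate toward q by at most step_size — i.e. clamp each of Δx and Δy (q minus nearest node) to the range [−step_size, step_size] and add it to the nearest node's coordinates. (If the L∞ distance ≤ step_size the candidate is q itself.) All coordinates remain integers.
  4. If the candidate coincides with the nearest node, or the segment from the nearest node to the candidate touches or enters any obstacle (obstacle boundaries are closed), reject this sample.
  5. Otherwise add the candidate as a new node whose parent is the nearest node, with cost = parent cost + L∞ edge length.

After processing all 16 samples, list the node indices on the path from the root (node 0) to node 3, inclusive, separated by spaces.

Path: 0 3

1. q=(38,6) nearest=0 d=37 new=(6,6) → blocked by [6,13]×[5,8], reject
2. q=(26,2) nearest=0 d=25 new=(6,2) → add node 1 parent=0 cost=5
3. q=(36,6) nearest=1 d=30 new=(11,6) → blocked by [6,13]×[5,8], reject
4. q=(30,11) nearest=1 d=24 new=(11,7) → blocked by [6,13]×[5,8], reject
5. q=(15,6) nearest=1 d=9 new=(11,6) → blocked by [6,13]×[5,8], reject
6. q=(8,8) nearest=1 d=6 new=(8,7) → blocked by [6,13]×[5,8], reject
7. q=(35,4) nearest=1 d=29 new=(11,4) → add node 2 parent=1 cost=10
8. q=(19,10) nearest=2 d=8 new=(16,9) → blocked by [6,13]×[5,8], reject
9. q=(39,7) nearest=2 d=28 new=(16,7) → blocked by [6,13]×[5,8], reject
10. q=(34,12) nearest=2 d=23 new=(16,9) → blocked by [6,13]×[5,8], reject
11. q=(1,6) nearest=0 d=5 new=(1,6) → add node 3 parent=0 cost=5
12. q=(39,6) nearest=2 d=28 new=(16,6) → blocked by [14,21]×[6,8], reject
13. q=(23,5) nearest=2 d=12 new=(16,5) → add node 4 parent=2 cost=15
14. q=(21,4) nearest=4 d=5 new=(21,4) → add node 5 parent=4 cost=20
15. q=(32,2) nearest=5 d=11 new=(26,2) → blocked by [22,28]×[0,3], reject
16. q=(29,1) nearest=5 d=8 new=(26,1) → blocked by [22,28]×[0,3], reject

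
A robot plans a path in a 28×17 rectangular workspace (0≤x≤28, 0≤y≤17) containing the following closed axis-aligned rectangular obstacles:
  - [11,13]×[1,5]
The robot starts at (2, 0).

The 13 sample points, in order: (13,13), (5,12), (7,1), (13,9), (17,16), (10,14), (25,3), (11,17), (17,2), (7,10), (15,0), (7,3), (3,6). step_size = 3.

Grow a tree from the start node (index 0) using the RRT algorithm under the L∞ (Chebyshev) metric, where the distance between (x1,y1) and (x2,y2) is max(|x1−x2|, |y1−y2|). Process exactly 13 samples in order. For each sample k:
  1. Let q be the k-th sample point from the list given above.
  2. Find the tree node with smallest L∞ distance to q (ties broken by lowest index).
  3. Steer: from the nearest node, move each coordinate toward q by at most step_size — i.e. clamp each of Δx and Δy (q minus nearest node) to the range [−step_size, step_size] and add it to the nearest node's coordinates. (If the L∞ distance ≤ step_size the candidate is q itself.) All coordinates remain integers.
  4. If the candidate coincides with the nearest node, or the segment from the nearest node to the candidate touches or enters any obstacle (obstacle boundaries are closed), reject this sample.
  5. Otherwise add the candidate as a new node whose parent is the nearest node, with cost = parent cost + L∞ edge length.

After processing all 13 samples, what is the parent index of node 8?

Parent of node 8: 6

1. q=(13,13) nearest=0 d=13 new=(5,3) → add node 1 parent=0 cost=3
2. q=(5,12) nearest=1 d=9 new=(5,6) → add node 2 parent=1 cost=6
3. q=(7,1) nearest=1 d=2 new=(7,1) → add node 3 parent=1 cost=5
4. q=(13,9) nearest=1 d=8 new=(8,6) → add node 4 parent=1 cost=6
5. q=(17,16) nearest=4 d=10 new=(11,9) → add node 5 parent=4 cost=9
6. q=(10,14) nearest=5 d=5 new=(10,12) → add node 6 parent=5 cost=12
7. q=(25,3) nearest=5 d=14 new=(14,6) → add node 7 parent=5 cost=12
8. q=(11,17) nearest=6 d=5 new=(11,15) → add node 8 parent=6 cost=15
9. q=(17,2) nearest=7 d=4 new=(17,3) → add node 9 parent=7 cost=15
10. q=(7,10) nearest=6 d=3 new=(7,10) → add node 10 parent=6 cost=15
11. q=(15,0) nearest=9 d=3 new=(15,0) → add node 11 parent=9 cost=18
12. q=(7,3) nearest=1 d=2 new=(7,3) → add node 12 parent=1 cost=5
13. q=(3,6) nearest=2 d=2 new=(3,6) → add node 13 parent=2 cost=8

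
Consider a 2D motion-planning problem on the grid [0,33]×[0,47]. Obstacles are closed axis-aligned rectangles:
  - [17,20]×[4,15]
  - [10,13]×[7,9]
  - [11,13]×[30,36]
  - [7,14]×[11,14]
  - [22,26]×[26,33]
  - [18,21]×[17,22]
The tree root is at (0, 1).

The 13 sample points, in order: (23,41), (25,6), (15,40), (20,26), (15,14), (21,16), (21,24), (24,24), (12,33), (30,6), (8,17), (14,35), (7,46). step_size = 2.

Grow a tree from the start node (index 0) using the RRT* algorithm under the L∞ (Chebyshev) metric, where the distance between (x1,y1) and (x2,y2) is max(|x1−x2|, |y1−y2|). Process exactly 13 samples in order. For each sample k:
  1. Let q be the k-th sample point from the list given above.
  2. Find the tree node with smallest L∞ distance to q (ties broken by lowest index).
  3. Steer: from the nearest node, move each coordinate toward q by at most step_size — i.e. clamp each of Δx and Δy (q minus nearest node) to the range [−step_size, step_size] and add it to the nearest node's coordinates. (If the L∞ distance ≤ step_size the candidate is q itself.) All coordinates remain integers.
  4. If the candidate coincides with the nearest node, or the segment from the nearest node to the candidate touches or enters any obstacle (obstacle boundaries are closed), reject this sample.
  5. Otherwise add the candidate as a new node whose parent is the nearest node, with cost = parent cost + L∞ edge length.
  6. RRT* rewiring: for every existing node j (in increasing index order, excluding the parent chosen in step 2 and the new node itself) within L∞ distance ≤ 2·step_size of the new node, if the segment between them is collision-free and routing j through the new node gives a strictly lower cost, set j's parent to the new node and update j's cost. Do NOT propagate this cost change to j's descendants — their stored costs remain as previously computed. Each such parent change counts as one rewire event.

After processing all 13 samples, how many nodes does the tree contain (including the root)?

1. q=(23,41) nearest=0 d=40 new=(2,3) → add node 1 parent=0 cost=2
2. q=(25,6) nearest=1 d=23 new=(4,5) → add node 2 parent=1 cost=4
3. q=(15,40) nearest=2 d=35 new=(6,7) → add node 3 parent=2 cost=6
4. q=(20,26) nearest=3 d=19 new=(8,9) → add node 4 parent=3 cost=8
5. q=(15,14) nearest=4 d=7 new=(10,11) → blocked by [7,14]×[11,14], reject
6. q=(21,16) nearest=4 d=13 new=(10,11) → blocked by [7,14]×[11,14], reject
7. q=(21,24) nearest=4 d=15 new=(10,11) → blocked by [7,14]×[11,14], reject
8. q=(24,24) nearest=4 d=16 new=(10,11) → blocked by [7,14]×[11,14], reject
9. q=(12,33) nearest=4 d=24 new=(10,11) → blocked by [7,14]×[11,14], reject
10. q=(30,6) nearest=4 d=22 new=(10,7) → blocked by [10,13]×[7,9], reject
11. q=(8,17) nearest=4 d=8 new=(8,11) → blocked by [7,14]×[11,14], reject
12. q=(14,35) nearest=4 d=26 new=(10,11) → blocked by [7,14]×[11,14], reject
13. q=(7,46) nearest=4 d=37 new=(7,11) → blocked by [7,14]×[11,14], reject

Node count: 5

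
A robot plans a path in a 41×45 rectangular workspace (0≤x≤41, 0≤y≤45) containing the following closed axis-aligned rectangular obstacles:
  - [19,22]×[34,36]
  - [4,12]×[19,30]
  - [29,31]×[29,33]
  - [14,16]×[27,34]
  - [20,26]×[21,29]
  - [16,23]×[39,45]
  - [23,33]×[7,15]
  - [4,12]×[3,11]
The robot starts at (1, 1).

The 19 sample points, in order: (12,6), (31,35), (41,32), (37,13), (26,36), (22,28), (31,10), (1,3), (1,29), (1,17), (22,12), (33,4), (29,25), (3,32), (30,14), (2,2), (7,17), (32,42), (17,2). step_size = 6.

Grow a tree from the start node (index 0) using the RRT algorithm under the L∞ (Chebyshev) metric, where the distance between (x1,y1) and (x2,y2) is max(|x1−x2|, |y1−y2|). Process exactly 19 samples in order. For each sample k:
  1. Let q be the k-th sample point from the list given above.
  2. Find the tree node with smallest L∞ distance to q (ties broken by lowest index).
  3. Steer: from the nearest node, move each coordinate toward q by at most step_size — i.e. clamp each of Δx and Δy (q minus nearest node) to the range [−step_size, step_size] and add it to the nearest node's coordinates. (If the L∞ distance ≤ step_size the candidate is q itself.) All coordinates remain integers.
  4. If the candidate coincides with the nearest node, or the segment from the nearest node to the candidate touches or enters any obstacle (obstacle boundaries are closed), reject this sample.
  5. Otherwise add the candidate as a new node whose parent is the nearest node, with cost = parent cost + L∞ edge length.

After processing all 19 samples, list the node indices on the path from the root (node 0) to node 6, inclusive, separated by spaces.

Path: 0 5 6

1. q=(12,6) nearest=0 d=11 new=(7,6) → blocked by [4,12]×[3,11], reject
2. q=(31,35) nearest=0 d=34 new=(7,7) → blocked by [4,12]×[3,11], reject
3. q=(41,32) nearest=0 d=40 new=(7,7) → blocked by [4,12]×[3,11], reject
4. q=(37,13) nearest=0 d=36 new=(7,7) → blocked by [4,12]×[3,11], reject
5. q=(26,36) nearest=0 d=35 new=(7,7) → blocked by [4,12]×[3,11], reject
6. q=(22,28) nearest=0 d=27 new=(7,7) → blocked by [4,12]×[3,11], reject
7. q=(31,10) nearest=0 d=30 new=(7,7) → blocked by [4,12]×[3,11], reject
8. q=(1,3) nearest=0 d=2 new=(1,3) → add node 1 parent=0 cost=2
9. q=(1,29) nearest=1 d=26 new=(1,9) → add node 2 parent=1 cost=8
10. q=(1,17) nearest=2 d=8 new=(1,15) → add node 3 parent=2 cost=14
11. q=(22,12) nearest=0 d=21 new=(7,7) → blocked by [4,12]×[3,11], reject
12. q=(33,4) nearest=0 d=32 new=(7,4) → blocked by [4,12]×[3,11], reject
13. q=(29,25) nearest=0 d=28 new=(7,7) → blocked by [4,12]×[3,11], reject
14. q=(3,32) nearest=3 d=17 new=(3,21) → add node 4 parent=3 cost=20
15. q=(30,14) nearest=4 d=27 new=(9,15) → blocked by [4,12]×[19,30], reject
16. q=(2,2) nearest=0 d=1 new=(2,2) → add node 5 parent=0 cost=1
17. q=(7,17) nearest=4 d=4 new=(7,17) → blocked by [4,12]×[19,30], reject
18. q=(32,42) nearest=4 d=29 new=(9,27) → blocked by [4,12]×[19,30], reject
19. q=(17,2) nearest=5 d=15 new=(8,2) → add node 6 parent=5 cost=7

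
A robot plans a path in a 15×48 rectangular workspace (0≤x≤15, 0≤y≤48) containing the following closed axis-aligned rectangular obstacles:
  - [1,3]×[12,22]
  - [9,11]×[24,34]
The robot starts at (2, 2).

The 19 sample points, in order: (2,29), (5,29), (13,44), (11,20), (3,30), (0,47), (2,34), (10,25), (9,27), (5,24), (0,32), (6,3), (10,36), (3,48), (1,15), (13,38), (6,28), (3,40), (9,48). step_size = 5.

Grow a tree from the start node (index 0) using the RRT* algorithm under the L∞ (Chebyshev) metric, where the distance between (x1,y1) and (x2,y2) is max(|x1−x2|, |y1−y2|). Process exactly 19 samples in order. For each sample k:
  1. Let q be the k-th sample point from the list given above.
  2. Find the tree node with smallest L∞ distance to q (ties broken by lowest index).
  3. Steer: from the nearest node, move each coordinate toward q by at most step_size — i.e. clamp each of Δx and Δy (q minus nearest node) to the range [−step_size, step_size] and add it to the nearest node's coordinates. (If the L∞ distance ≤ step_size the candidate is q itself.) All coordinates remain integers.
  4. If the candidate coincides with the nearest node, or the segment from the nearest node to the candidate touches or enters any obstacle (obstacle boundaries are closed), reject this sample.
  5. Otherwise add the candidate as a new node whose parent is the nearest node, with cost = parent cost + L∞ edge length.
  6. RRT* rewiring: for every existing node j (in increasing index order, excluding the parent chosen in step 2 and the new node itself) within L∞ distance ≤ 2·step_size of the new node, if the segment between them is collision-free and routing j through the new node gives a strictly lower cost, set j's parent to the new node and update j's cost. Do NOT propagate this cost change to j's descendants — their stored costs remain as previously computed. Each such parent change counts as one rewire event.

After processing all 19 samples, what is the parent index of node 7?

Parent of node 7: 6

1. q=(2,29) nearest=0 d=27 new=(2,7) → add node 1 parent=0 cost=5
2. q=(5,29) nearest=1 d=22 new=(5,12) → add node 2 parent=1 cost=10
3. q=(13,44) nearest=2 d=32 new=(10,17) → add node 3 parent=2 cost=15
4. q=(11,20) nearest=3 d=3 new=(11,20) → add node 4 parent=3 cost=18
5. q=(3,30) nearest=4 d=10 new=(6,25) → add node 5 parent=4 cost=23
6. q=(0,47) nearest=5 d=22 new=(1,30) → add node 6 parent=5 cost=28
7. q=(2,34) nearest=6 d=4 new=(2,34) → add node 7 parent=6 cost=32
8. q=(10,25) nearest=5 d=4 new=(10,25) → blocked by [9,11]×[24,34], reject
9. q=(9,27) nearest=5 d=3 new=(9,27) → blocked by [9,11]×[24,34], reject
10. q=(5,24) nearest=5 d=1 new=(5,24) → add node 8 parent=5 cost=24
11. q=(0,32) nearest=6 d=2 new=(0,32) → add node 9 parent=6 cost=30
12. q=(6,3) nearest=0 d=4 new=(6,3) → add node 10 parent=0 cost=4
13. q=(10,36) nearest=7 d=8 new=(7,36) → add node 11 parent=7 cost=37
14. q=(3,48) nearest=11 d=12 new=(3,41) → add node 12 parent=11 cost=42
15. q=(1,15) nearest=2 d=4 new=(1,15) → blocked by [1,3]×[12,22], reject
16. q=(13,38) nearest=11 d=6 new=(12,38) → add node 13 parent=11 cost=42
17. q=(6,28) nearest=5 d=3 new=(6,28) → add node 14 parent=5 cost=26; rewire 11→14 (34<37)
18. q=(3,40) nearest=12 d=1 new=(3,40) → add node 15 parent=12 cost=43
19. q=(9,48) nearest=12 d=7 new=(8,46) → add node 16 parent=12 cost=47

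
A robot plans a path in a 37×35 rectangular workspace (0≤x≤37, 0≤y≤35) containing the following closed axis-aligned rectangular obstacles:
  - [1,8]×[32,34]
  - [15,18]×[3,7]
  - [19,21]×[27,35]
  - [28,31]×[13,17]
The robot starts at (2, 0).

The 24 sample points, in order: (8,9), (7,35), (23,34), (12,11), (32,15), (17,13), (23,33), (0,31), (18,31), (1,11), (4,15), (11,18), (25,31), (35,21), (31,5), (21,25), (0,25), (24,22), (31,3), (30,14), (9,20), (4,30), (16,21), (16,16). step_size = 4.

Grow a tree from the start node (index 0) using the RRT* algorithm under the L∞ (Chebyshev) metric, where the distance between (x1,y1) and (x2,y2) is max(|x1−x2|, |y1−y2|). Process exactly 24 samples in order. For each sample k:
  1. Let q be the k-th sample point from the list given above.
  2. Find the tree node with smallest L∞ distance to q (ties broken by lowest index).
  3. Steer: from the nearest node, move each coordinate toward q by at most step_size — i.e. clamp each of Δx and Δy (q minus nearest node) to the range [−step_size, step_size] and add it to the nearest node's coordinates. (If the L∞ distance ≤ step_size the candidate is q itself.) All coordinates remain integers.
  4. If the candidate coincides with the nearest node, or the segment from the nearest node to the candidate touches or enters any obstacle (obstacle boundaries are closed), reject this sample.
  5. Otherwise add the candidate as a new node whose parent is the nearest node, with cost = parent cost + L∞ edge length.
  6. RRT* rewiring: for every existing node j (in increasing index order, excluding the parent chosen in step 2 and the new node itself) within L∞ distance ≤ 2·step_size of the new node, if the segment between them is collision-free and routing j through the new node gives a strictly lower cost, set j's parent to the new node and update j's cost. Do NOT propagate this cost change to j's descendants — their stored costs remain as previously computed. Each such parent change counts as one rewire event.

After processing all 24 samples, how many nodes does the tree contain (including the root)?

1. q=(8,9) nearest=0 d=9 new=(6,4) → add node 1 parent=0 cost=4
2. q=(7,35) nearest=1 d=31 new=(7,8) → add node 2 parent=1 cost=8
3. q=(23,34) nearest=2 d=26 new=(11,12) → add node 3 parent=2 cost=12
4. q=(12,11) nearest=3 d=1 new=(12,11) → add node 4 parent=3 cost=13
5. q=(32,15) nearest=4 d=20 new=(16,15) → add node 5 parent=4 cost=17
6. q=(17,13) nearest=5 d=2 new=(17,13) → add node 6 parent=5 cost=19
7. q=(23,33) nearest=5 d=18 new=(20,19) → add node 7 parent=5 cost=21
8. q=(0,31) nearest=5 d=16 new=(12,19) → add node 8 parent=5 cost=21
9. q=(18,31) nearest=7 d=12 new=(18,23) → add node 9 parent=7 cost=25
10. q=(1,11) nearest=2 d=6 new=(3,11) → add node 10 parent=2 cost=12
11. q=(4,15) nearest=10 d=4 new=(4,15) → add node 11 parent=10 cost=16
12. q=(11,18) nearest=8 d=1 new=(11,18) → add node 12 parent=8 cost=22
13. q=(25,31) nearest=9 d=8 new=(22,27) → add node 13 parent=9 cost=29
14. q=(35,21) nearest=13 d=13 new=(26,23) → add node 14 parent=13 cost=33
15. q=(31,5) nearest=6 d=14 new=(21,9) → add node 15 parent=6 cost=23
16. q=(21,25) nearest=13 d=2 new=(21,25) → add node 16 parent=13 cost=31
17. q=(0,25) nearest=11 d=10 new=(0,19) → add node 17 parent=11 cost=20
18. q=(24,22) nearest=14 d=2 new=(24,22) → add node 18 parent=14 cost=35
19. q=(31,3) nearest=15 d=10 new=(25,5) → add node 19 parent=15 cost=27
20. q=(30,14) nearest=18 d=8 new=(28,18) → add node 20 parent=18 cost=39
21. q=(9,20) nearest=12 d=2 new=(9,20) → add node 21 parent=12 cost=24
22. q=(4,30) nearest=21 d=10 new=(5,24) → add node 22 parent=21 cost=28
23. q=(16,21) nearest=9 d=2 new=(16,21) → add node 23 parent=9 cost=27
24. q=(16,16) nearest=5 d=1 new=(16,16) → add node 24 parent=5 cost=18; rewire 18→24 (26<35); rewire 23→24 (23<27)

Node count: 25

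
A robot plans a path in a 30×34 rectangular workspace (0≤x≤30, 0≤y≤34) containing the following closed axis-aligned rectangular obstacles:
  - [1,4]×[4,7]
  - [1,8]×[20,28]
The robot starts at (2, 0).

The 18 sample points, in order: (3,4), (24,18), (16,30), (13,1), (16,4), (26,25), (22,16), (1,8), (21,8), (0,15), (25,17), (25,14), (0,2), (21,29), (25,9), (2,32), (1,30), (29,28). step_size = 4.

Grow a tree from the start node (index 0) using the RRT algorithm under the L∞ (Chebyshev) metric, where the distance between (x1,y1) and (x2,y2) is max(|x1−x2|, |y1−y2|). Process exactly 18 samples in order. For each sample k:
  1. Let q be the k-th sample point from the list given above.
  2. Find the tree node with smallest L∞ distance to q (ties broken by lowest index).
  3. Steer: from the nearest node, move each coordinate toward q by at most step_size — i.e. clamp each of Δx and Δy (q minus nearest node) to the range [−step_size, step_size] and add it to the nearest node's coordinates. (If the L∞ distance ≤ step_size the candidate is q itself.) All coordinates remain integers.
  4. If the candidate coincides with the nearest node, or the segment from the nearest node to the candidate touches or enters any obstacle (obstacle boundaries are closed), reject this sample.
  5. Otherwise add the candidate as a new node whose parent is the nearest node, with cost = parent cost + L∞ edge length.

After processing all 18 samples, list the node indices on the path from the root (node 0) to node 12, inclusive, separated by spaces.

1. q=(3,4) nearest=0 d=4 new=(3,4) → blocked by [1,4]×[4,7], reject
2. q=(24,18) nearest=0 d=22 new=(6,4) → add node 1 parent=0 cost=4
3. q=(16,30) nearest=1 d=26 new=(10,8) → add node 2 parent=1 cost=8
4. q=(13,1) nearest=1 d=7 new=(10,1) → add node 3 parent=1 cost=8
5. q=(16,4) nearest=2 d=6 new=(14,4) → add node 4 parent=2 cost=12
6. q=(26,25) nearest=2 d=17 new=(14,12) → add node 5 parent=2 cost=12
7. q=(22,16) nearest=5 d=8 new=(18,16) → add node 6 parent=5 cost=16
8. q=(1,8) nearest=1 d=5 new=(2,8) → blocked by [1,4]×[4,7], reject
9. q=(21,8) nearest=4 d=7 new=(18,8) → add node 7 parent=4 cost=16
10. q=(0,15) nearest=2 d=10 new=(6,12) → add node 8 parent=2 cost=12
11. q=(25,17) nearest=6 d=7 new=(22,17) → add node 9 parent=6 cost=20
12. q=(25,14) nearest=9 d=3 new=(25,14) → add node 10 parent=9 cost=23
13. q=(0,2) nearest=0 d=2 new=(0,2) → add node 11 parent=0 cost=2
14. q=(21,29) nearest=9 d=12 new=(21,21) → add node 12 parent=9 cost=24
15. q=(25,9) nearest=10 d=5 new=(25,10) → add node 13 parent=10 cost=27
16. q=(2,32) nearest=6 d=16 new=(14,20) → add node 14 parent=6 cost=20
17. q=(1,30) nearest=14 d=13 new=(10,24) → add node 15 parent=14 cost=24
18. q=(29,28) nearest=12 d=8 new=(25,25) → add node 16 parent=12 cost=28

Path: 0 1 2 5 6 9 12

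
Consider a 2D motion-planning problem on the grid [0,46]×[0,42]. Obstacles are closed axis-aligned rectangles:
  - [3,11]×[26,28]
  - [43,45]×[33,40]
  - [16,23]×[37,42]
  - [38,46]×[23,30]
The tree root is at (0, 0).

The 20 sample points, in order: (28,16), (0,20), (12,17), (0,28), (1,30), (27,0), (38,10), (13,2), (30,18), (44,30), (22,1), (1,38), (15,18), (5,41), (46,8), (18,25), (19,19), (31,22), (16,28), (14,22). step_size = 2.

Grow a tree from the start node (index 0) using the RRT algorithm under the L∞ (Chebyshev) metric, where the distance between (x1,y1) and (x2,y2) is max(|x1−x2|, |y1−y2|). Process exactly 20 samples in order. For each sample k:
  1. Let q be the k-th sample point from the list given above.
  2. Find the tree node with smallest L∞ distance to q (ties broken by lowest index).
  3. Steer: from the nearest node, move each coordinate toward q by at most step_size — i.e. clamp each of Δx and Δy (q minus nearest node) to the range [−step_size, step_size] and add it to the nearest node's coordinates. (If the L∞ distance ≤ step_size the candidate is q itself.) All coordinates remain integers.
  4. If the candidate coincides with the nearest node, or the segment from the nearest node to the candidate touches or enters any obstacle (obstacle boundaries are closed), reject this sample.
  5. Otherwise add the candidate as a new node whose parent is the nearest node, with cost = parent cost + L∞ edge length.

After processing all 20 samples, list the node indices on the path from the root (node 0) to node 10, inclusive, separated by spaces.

1. q=(28,16) nearest=0 d=28 new=(2,2) → add node 1 parent=0 cost=2
2. q=(0,20) nearest=1 d=18 new=(0,4) → add node 2 parent=1 cost=4
3. q=(12,17) nearest=2 d=13 new=(2,6) → add node 3 parent=2 cost=6
4. q=(0,28) nearest=3 d=22 new=(0,8) → add node 4 parent=3 cost=8
5. q=(1,30) nearest=4 d=22 new=(1,10) → add node 5 parent=4 cost=10
6. q=(27,0) nearest=1 d=25 new=(4,0) → add node 6 parent=1 cost=4
7. q=(38,10) nearest=6 d=34 new=(6,2) → add node 7 parent=6 cost=6
8. q=(13,2) nearest=7 d=7 new=(8,2) → add node 8 parent=7 cost=8
9. q=(30,18) nearest=8 d=22 new=(10,4) → add node 9 parent=8 cost=10
10. q=(44,30) nearest=9 d=34 new=(12,6) → add node 10 parent=9 cost=12
11. q=(22,1) nearest=10 d=10 new=(14,4) → add node 11 parent=10 cost=14
12. q=(1,38) nearest=5 d=28 new=(1,12) → add node 12 parent=5 cost=12
13. q=(15,18) nearest=10 d=12 new=(14,8) → add node 13 parent=10 cost=14
14. q=(5,41) nearest=12 d=29 new=(3,14) → add node 14 parent=12 cost=14
15. q=(46,8) nearest=11 d=32 new=(16,6) → add node 15 parent=11 cost=16
16. q=(18,25) nearest=14 d=15 new=(5,16) → add node 16 parent=14 cost=16
17. q=(19,19) nearest=13 d=11 new=(16,10) → add node 17 parent=13 cost=16
18. q=(31,22) nearest=17 d=15 new=(18,12) → add node 18 parent=17 cost=18
19. q=(16,28) nearest=16 d=12 new=(7,18) → add node 19 parent=16 cost=18
20. q=(14,22) nearest=19 d=7 new=(9,20) → add node 20 parent=19 cost=20

Path: 0 1 6 7 8 9 10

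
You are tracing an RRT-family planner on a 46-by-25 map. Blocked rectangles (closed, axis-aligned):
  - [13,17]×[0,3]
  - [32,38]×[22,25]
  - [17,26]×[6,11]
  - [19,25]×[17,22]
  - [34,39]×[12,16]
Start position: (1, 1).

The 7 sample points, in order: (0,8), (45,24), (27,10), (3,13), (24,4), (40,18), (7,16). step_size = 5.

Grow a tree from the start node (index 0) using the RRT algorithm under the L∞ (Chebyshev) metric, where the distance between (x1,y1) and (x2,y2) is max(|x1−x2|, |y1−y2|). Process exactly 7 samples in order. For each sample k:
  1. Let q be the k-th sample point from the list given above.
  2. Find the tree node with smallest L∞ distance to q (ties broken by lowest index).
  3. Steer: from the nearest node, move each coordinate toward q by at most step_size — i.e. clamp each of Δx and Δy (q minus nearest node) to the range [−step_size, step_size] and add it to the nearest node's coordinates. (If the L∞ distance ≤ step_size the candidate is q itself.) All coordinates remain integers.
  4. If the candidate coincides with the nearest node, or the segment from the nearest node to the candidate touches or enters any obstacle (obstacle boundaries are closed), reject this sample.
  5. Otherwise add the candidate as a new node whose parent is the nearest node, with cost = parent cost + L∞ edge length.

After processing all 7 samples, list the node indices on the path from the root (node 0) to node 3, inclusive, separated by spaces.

1. q=(0,8) nearest=0 d=7 new=(0,6) → add node 1 parent=0 cost=5
2. q=(45,24) nearest=0 d=44 new=(6,6) → add node 2 parent=0 cost=5
3. q=(27,10) nearest=2 d=21 new=(11,10) → add node 3 parent=2 cost=10
4. q=(3,13) nearest=1 d=7 new=(3,11) → add node 4 parent=1 cost=10
5. q=(24,4) nearest=3 d=13 new=(16,5) → add node 5 parent=3 cost=15
6. q=(40,18) nearest=5 d=24 new=(21,10) → blocked by [17,26]×[6,11], reject
7. q=(7,16) nearest=4 d=5 new=(7,16) → add node 6 parent=4 cost=15

Path: 0 2 3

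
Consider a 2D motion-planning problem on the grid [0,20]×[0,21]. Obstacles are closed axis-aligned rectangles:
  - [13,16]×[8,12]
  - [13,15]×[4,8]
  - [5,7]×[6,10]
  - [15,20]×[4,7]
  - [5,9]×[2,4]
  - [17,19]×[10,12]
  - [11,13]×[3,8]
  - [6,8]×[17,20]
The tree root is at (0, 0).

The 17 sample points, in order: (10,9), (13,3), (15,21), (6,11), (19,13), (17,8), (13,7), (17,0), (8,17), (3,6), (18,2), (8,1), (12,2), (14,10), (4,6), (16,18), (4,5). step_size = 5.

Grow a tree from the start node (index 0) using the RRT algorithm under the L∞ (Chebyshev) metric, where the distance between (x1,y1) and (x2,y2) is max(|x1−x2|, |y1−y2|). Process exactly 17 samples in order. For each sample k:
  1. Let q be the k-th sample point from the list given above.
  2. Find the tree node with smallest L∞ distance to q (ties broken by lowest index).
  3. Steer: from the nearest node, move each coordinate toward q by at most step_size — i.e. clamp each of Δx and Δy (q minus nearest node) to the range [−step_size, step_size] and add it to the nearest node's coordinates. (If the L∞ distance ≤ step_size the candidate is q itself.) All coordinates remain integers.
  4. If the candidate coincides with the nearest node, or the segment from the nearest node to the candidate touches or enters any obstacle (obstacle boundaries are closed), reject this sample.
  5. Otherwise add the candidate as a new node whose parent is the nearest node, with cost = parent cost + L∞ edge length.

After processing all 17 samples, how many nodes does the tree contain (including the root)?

Node count: 8

1. q=(10,9) nearest=0 d=10 new=(5,5) → add node 1 parent=0 cost=5
2. q=(13,3) nearest=1 d=8 new=(10,3) → blocked by [5,9]×[2,4], reject
3. q=(15,21) nearest=1 d=16 new=(10,10) → blocked by [5,7]×[6,10], reject
4. q=(6,11) nearest=1 d=6 new=(6,10) → blocked by [5,7]×[6,10], reject
5. q=(19,13) nearest=1 d=14 new=(10,10) → blocked by [5,7]×[6,10], reject
6. q=(17,8) nearest=1 d=12 new=(10,8) → blocked by [5,7]×[6,10], reject
7. q=(13,7) nearest=1 d=8 new=(10,7) → add node 2 parent=1 cost=10
8. q=(17,0) nearest=2 d=7 new=(15,2) → blocked by [13,15]×[4,8], reject
9. q=(8,17) nearest=2 d=10 new=(8,12) → add node 3 parent=2 cost=15
10. q=(3,6) nearest=1 d=2 new=(3,6) → add node 4 parent=1 cost=7
11. q=(18,2) nearest=2 d=8 new=(15,2) → blocked by [13,15]×[4,8], reject
12. q=(8,1) nearest=1 d=4 new=(8,1) → blocked by [5,9]×[2,4], reject
13. q=(12,2) nearest=2 d=5 new=(12,2) → blocked by [11,13]×[3,8], reject
14. q=(14,10) nearest=2 d=4 new=(14,10) → blocked by [13,16]×[8,12], reject
15. q=(4,6) nearest=1 d=1 new=(4,6) → add node 5 parent=1 cost=6
16. q=(16,18) nearest=3 d=8 new=(13,17) → add node 6 parent=3 cost=20
17. q=(4,5) nearest=1 d=1 new=(4,5) → add node 7 parent=1 cost=6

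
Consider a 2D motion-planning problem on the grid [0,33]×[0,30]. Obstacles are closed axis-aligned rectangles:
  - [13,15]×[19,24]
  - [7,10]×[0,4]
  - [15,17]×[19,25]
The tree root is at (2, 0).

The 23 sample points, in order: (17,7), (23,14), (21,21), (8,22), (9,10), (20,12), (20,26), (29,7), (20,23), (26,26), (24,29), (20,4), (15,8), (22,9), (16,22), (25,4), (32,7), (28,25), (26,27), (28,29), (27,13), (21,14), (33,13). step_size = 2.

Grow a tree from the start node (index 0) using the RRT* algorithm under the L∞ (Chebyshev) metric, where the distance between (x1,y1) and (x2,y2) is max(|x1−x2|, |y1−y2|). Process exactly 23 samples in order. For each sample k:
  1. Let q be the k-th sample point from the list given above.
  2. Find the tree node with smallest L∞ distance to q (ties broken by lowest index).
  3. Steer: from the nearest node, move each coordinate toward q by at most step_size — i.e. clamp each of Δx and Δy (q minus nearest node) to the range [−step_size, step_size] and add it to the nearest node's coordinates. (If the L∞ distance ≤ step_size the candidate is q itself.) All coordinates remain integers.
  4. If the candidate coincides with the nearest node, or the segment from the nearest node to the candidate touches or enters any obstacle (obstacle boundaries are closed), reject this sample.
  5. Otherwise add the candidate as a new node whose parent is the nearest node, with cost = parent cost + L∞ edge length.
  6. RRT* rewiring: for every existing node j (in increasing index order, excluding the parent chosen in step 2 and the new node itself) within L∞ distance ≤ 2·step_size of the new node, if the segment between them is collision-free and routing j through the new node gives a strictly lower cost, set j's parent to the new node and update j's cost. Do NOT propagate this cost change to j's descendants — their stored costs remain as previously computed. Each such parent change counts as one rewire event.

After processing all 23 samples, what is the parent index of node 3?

1. q=(17,7) nearest=0 d=15 new=(4,2) → add node 1 parent=0 cost=2
2. q=(23,14) nearest=1 d=19 new=(6,4) → add node 2 parent=1 cost=4
3. q=(21,21) nearest=2 d=17 new=(8,6) → add node 3 parent=2 cost=6
4. q=(8,22) nearest=3 d=16 new=(8,8) → add node 4 parent=3 cost=8
5. q=(9,10) nearest=4 d=2 new=(9,10) → add node 5 parent=4 cost=10
6. q=(20,12) nearest=5 d=11 new=(11,12) → add node 6 parent=5 cost=12
7. q=(20,26) nearest=6 d=14 new=(13,14) → add node 7 parent=6 cost=14
8. q=(29,7) nearest=7 d=16 new=(15,12) → add node 8 parent=7 cost=16
9. q=(20,23) nearest=7 d=9 new=(15,16) → add node 9 parent=7 cost=16
10. q=(26,26) nearest=9 d=11 new=(17,18) → add node 10 parent=9 cost=18
11. q=(24,29) nearest=10 d=11 new=(19,20) → add node 11 parent=10 cost=20
12. q=(20,4) nearest=8 d=8 new=(17,10) → add node 12 parent=8 cost=18
13. q=(15,8) nearest=12 d=2 new=(15,8) → add node 13 parent=12 cost=20
14. q=(22,9) nearest=12 d=5 new=(19,9) → add node 14 parent=12 cost=20
15. q=(16,22) nearest=11 d=3 new=(17,22) → blocked by [15,17]×[19,25], reject
16. q=(25,4) nearest=14 d=6 new=(21,7) → add node 15 parent=14 cost=22
17. q=(32,7) nearest=15 d=11 new=(23,7) → add node 16 parent=15 cost=24
18. q=(28,25) nearest=11 d=9 new=(21,22) → add node 17 parent=11 cost=22
19. q=(26,27) nearest=17 d=5 new=(23,24) → add node 18 parent=17 cost=24
20. q=(28,29) nearest=18 d=5 new=(25,26) → add node 19 parent=18 cost=26
21. q=(27,13) nearest=15 d=6 new=(23,9) → add node 20 parent=15 cost=24
22. q=(21,14) nearest=10 d=4 new=(19,16) → add node 21 parent=10 cost=20
23. q=(33,13) nearest=16 d=10 new=(25,9) → add node 22 parent=16 cost=26

Parent of node 3: 2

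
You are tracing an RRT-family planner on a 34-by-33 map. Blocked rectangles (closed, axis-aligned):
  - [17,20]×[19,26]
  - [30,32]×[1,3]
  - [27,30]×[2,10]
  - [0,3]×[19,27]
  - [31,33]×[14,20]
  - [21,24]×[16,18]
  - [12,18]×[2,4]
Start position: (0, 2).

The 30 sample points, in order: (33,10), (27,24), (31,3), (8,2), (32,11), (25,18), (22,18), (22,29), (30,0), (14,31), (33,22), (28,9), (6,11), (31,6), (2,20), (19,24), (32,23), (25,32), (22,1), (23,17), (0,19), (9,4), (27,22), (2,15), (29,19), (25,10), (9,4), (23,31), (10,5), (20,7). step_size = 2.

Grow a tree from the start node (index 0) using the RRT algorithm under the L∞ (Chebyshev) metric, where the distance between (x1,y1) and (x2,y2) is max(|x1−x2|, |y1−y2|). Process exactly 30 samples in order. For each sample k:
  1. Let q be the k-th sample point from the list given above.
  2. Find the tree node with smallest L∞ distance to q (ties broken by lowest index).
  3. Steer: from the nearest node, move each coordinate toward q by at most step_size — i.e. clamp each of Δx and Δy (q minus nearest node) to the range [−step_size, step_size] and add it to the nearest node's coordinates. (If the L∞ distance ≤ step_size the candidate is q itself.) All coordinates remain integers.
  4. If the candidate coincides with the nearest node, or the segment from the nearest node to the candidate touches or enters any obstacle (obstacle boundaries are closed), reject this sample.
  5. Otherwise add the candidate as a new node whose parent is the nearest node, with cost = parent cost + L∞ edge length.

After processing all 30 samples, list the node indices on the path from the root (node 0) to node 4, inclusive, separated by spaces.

Path: 0 1 2 3 4

1. q=(33,10) nearest=0 d=33 new=(2,4) → add node 1 parent=0 cost=2
2. q=(27,24) nearest=1 d=25 new=(4,6) → add node 2 parent=1 cost=4
3. q=(31,3) nearest=2 d=27 new=(6,4) → add node 3 parent=2 cost=6
4. q=(8,2) nearest=3 d=2 new=(8,2) → add node 4 parent=3 cost=8
5. q=(32,11) nearest=4 d=24 new=(10,4) → add node 5 parent=4 cost=10
6. q=(25,18) nearest=5 d=15 new=(12,6) → add node 6 parent=5 cost=12
7. q=(22,18) nearest=6 d=12 new=(14,8) → add node 7 parent=6 cost=14
8. q=(22,29) nearest=7 d=21 new=(16,10) → add node 8 parent=7 cost=16
9. q=(30,0) nearest=8 d=14 new=(18,8) → add node 9 parent=8 cost=18
10. q=(14,31) nearest=8 d=21 new=(14,12) → add node 10 parent=8 cost=18
11. q=(33,22) nearest=9 d=15 new=(20,10) → add node 11 parent=9 cost=20
12. q=(28,9) nearest=11 d=8 new=(22,9) → add node 12 parent=11 cost=22
13. q=(6,11) nearest=2 d=5 new=(6,8) → add node 13 parent=2 cost=6
14. q=(31,6) nearest=12 d=9 new=(24,7) → add node 14 parent=12 cost=24
15. q=(2,20) nearest=7 d=12 new=(12,10) → add node 15 parent=7 cost=16
16. q=(19,24) nearest=10 d=12 new=(16,14) → add node 16 parent=10 cost=20
17. q=(32,23) nearest=11 d=13 new=(22,12) → add node 17 parent=11 cost=22
18. q=(25,32) nearest=16 d=18 new=(18,16) → add node 18 parent=16 cost=22
19. q=(22,1) nearest=14 d=6 new=(22,5) → add node 19 parent=14 cost=26
20. q=(23,17) nearest=17 d=5 new=(23,14) → add node 20 parent=17 cost=24
21. q=(0,19) nearest=13 d=11 new=(4,10) → add node 21 parent=13 cost=8
22. q=(9,4) nearest=5 d=1 new=(9,4) → add node 22 parent=5 cost=11
23. q=(27,22) nearest=20 d=8 new=(25,16) → add node 23 parent=20 cost=26
24. q=(2,15) nearest=21 d=5 new=(2,12) → add node 24 parent=21 cost=10
25. q=(29,19) nearest=23 d=4 new=(27,18) → add node 25 parent=23 cost=28
26. q=(25,10) nearest=12 d=3 new=(24,10) → add node 26 parent=12 cost=24
27. q=(9,4) nearest=22 d=0 → coincident, reject
28. q=(23,31) nearest=25 d=13 new=(25,20) → add node 27 parent=25 cost=30
29. q=(10,5) nearest=5 d=1 new=(10,5) → add node 28 parent=5 cost=11
30. q=(20,7) nearest=9 d=2 new=(20,7) → add node 29 parent=9 cost=20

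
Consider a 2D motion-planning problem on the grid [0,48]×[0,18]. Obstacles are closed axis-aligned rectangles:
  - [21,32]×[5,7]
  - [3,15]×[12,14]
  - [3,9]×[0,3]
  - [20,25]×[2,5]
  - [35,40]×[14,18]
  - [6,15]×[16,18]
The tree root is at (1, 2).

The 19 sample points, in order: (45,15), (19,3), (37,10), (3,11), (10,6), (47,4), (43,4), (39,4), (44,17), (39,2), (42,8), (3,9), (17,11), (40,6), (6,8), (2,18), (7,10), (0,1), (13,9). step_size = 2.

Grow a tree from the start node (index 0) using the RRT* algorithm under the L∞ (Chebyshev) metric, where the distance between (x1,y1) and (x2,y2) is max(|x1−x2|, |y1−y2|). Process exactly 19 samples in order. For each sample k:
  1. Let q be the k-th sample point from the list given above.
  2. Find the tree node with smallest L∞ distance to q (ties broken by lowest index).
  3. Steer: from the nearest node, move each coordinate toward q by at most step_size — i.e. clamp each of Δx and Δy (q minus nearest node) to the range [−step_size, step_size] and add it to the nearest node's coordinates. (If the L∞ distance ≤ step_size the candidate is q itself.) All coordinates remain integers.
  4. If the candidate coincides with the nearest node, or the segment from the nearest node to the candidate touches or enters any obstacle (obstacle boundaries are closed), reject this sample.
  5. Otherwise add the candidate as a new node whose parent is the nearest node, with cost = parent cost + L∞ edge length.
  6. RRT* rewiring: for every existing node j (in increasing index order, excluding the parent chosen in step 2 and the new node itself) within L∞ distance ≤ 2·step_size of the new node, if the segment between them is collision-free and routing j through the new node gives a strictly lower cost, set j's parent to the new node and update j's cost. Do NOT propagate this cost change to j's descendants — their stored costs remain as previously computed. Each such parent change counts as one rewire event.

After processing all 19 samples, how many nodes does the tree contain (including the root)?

1. q=(45,15) nearest=0 d=44 new=(3,4) → add node 1 parent=0 cost=2
2. q=(19,3) nearest=1 d=16 new=(5,3) → blocked by [3,9]×[0,3], reject
3. q=(37,10) nearest=1 d=34 new=(5,6) → add node 2 parent=1 cost=4
4. q=(3,11) nearest=2 d=5 new=(3,8) → add node 3 parent=2 cost=6
5. q=(10,6) nearest=2 d=5 new=(7,6) → add node 4 parent=2 cost=6
6. q=(47,4) nearest=4 d=40 new=(9,4) → add node 5 parent=4 cost=8
7. q=(43,4) nearest=5 d=34 new=(11,4) → add node 6 parent=5 cost=10
8. q=(39,4) nearest=6 d=28 new=(13,4) → add node 7 parent=6 cost=12
9. q=(44,17) nearest=7 d=31 new=(15,6) → add node 8 parent=7 cost=14
10. q=(39,2) nearest=8 d=24 new=(17,4) → add node 9 parent=8 cost=16
11. q=(42,8) nearest=9 d=25 new=(19,6) → add node 10 parent=9 cost=18
12. q=(3,9) nearest=3 d=1 new=(3,9) → add node 11 parent=3 cost=7
13. q=(17,11) nearest=8 d=5 new=(17,8) → add node 12 parent=8 cost=16
14. q=(40,6) nearest=10 d=21 new=(21,6) → blocked by [21,32]×[5,7], reject
15. q=(6,8) nearest=2 d=2 new=(6,8) → add node 13 parent=2 cost=6
16. q=(2,18) nearest=11 d=9 new=(2,11) → add node 14 parent=11 cost=9
17. q=(7,10) nearest=13 d=2 new=(7,10) → add node 15 parent=13 cost=8
18. q=(0,1) nearest=0 d=1 new=(0,1) → add node 16 parent=0 cost=1
19. q=(13,9) nearest=8 d=3 new=(13,8) → add node 17 parent=8 cost=16

Node count: 18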